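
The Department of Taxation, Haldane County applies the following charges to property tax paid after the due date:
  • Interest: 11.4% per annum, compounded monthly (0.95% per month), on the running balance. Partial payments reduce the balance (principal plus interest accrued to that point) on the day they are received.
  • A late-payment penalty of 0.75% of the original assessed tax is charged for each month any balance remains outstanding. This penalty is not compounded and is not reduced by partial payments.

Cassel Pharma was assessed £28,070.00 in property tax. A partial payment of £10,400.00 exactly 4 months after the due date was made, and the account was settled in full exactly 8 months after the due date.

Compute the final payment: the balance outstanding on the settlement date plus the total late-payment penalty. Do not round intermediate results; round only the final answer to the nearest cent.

Balance at month 4: £28,070.0000 × (1 + 0.0095)^4 = £29,151.9564…
After £10,400.00 payment: £29,151.9564… − £10,400.00 = £18,751.9564…
Balance at month 8: £18,751.9564… × (1 + 0.0095)^4 = £19,474.7494…
Penalty: 8 × 0.75% × £28,070.00 = £1,684.20
Final settlement = outstanding balance + penalty = £19,474.7494… + £1,684.20 = £21,158.95

£21,158.95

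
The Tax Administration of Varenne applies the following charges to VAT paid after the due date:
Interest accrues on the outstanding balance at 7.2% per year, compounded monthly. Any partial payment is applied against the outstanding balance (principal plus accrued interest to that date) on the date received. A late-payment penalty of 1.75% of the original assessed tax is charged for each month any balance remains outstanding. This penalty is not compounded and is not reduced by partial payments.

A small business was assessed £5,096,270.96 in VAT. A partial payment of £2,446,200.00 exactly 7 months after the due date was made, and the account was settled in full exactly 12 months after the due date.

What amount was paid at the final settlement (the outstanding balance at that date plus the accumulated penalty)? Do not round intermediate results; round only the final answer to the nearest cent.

Monthly rate = 7.2% ÷ 12 = 0.6%
Balance at month 7: £5,096,270.9600 × (1 + 0.006)^7 = £5,314,205.8810…
After £2,446,200.00 payment: £5,314,205.8810… − £2,446,200.00 = £2,868,005.8810…
Balance at month 12: £2,868,005.8810… × (1 + 0.006)^5 = £2,955,084.7530…
Penalty: 12 × 1.75% × £5,096,270.96 = £1,070,216.90…
Final settlement = outstanding balance + penalty = £2,955,084.7530… + £1,070,216.90… = £4,025,301.65

£4,025,301.65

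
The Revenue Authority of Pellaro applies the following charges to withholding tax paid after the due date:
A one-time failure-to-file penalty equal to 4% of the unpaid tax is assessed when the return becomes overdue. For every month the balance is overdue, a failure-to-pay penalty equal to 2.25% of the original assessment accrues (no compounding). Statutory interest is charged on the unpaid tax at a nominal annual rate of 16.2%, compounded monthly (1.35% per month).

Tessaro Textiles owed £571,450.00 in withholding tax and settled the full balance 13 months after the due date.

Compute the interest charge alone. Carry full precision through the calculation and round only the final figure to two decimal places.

£108,828.94

Interest: £571,450.00 × ((1 + 0.0135)^13 − 1) = £571,450.00 × 0.1904435… = £108,828.9402…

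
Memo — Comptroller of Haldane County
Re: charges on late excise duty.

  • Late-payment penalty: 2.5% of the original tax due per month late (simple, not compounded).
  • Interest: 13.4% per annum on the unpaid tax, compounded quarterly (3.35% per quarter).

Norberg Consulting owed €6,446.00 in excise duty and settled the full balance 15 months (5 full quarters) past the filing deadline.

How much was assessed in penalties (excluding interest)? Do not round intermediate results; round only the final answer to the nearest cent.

Late-payment penalty = 2.5% × €6,446.00 × 15 mo = €2,417.25

€2,417.25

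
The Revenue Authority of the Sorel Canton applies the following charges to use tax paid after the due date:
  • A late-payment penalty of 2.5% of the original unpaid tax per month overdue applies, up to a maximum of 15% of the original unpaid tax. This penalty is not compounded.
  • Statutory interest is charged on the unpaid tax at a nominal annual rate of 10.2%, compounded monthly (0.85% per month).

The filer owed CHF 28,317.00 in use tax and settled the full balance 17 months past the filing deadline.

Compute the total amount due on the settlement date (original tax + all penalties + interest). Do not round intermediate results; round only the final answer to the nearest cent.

CHF 36,946.78

Penalty (uncapped): 17 × 2.5% × CHF 28,317.00 = CHF 12,034.73…; cap = 15% × CHF 28,317.00 = CHF 4,247.55 → penalty = CHF 4,247.55
Interest: CHF 28,317.00 × ((1 + 0.0085)^17 − 1) = CHF 28,317.00 × 0.1547563… = CHF 4,382.2344…
Total = CHF 28,317.00 + CHF 4,247.5500 + CHF 4,382.2344… = CHF 36,946.78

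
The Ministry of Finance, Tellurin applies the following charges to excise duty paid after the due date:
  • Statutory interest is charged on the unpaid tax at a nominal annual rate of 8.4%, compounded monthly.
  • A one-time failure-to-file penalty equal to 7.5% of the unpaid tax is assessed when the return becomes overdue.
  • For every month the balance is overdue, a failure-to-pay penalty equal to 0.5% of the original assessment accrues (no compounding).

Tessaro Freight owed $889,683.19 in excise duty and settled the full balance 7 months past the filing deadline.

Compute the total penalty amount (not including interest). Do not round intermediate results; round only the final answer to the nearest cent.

$97,865.15

Failure-to-file penalty: 7.5% × $889,683.19 = $66,726.24…
Failure-to-pay penalty = 0.5% × $889,683.19 × 7 mo = $31,138.91…
Total penalty = $66,726.24… + $31,138.91… = $97,865.15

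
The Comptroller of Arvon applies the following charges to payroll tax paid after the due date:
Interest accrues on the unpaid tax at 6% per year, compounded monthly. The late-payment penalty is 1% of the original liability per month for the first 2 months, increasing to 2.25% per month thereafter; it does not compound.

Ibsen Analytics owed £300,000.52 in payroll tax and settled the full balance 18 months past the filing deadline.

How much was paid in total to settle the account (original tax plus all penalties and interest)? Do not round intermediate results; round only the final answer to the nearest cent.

Penalty, months 1–2: 2 × 1% × £300,000.52 = £6,000.01…
Penalty, months 3–18: 16 × 2.25% × £300,000.52 = £108,000.19…
Interest (6%/yr ÷ 12 = 0.5%/month): £300,000.52 × ((1 + 0.005)^18 − 1) = £28,178.7307…
Total = £300,000.52 + £114,000.1976 + £28,178.7307… = £442,179.45

£442,179.45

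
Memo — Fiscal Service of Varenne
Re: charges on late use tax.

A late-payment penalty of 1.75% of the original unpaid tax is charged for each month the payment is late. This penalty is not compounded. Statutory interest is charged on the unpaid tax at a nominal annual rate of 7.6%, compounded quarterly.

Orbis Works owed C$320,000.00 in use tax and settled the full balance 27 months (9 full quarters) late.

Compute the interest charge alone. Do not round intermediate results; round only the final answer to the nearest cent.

C$59,068.45

Interest (7.6%/yr ÷ 4 = 1.9%/quarter): C$320,000.00 × ((1 + 0.019)^9 − 1) = C$59,068.4456…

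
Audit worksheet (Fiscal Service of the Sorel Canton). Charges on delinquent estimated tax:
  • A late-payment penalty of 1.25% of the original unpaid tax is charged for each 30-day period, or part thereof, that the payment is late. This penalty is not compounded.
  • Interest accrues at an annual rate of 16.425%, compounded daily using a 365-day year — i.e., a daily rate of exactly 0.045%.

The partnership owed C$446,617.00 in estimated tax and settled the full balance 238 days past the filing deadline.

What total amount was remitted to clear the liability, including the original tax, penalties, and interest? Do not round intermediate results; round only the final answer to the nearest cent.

Penalty periods: ⌈238/30⌉ = 8; penalty = 8 × 1.25% × C$446,617.00 = C$44,661.70
Interest: C$446,617.00 × ((1 + 0.00045)^238 − 1) = C$446,617.00 × 0.11301874… = C$50,476.0907…
Total = C$446,617.00 + C$44,661.7000 + C$50,476.0907… = C$541,754.79

C$541,754.79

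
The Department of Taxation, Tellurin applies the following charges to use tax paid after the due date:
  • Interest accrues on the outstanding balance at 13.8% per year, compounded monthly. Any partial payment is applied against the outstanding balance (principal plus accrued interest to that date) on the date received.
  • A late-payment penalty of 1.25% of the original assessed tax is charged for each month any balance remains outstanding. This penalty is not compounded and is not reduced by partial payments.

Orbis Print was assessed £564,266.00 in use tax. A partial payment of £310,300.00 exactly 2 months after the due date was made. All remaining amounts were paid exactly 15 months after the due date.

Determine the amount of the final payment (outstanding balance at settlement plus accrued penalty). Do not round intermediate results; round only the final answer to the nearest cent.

Monthly rate = 13.8% ÷ 12 = 1.15%
Balance at month 2: £564,266.0000 × (1 + 0.0115)^2 = £577,318.7422…
After £310,300.00 payment: £577,318.7422… − £310,300.00 = £267,018.7422…
Balance at month 15: £267,018.7422… × (1 + 0.0115)^13 = £309,812.0305…
Penalty: 15 × 1.25% × £564,266.00 = £105,799.88…
Final settlement = outstanding balance + penalty = £309,812.0305… + £105,799.88… = £415,611.91

£415,611.91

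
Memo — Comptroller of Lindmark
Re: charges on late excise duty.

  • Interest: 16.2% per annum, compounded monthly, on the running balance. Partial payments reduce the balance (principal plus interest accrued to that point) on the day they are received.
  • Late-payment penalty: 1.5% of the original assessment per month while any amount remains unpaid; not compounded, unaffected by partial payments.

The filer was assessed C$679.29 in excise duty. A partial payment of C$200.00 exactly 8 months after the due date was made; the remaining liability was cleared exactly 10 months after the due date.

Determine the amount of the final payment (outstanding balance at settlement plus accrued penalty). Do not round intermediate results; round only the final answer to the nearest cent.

Monthly rate = 16.2% ÷ 12 = 1.35%
Balance at month 8: C$679.2900 × (1 + 0.0135)^8 = C$756.2149…
After C$200.00 payment: C$756.2149… − C$200.00 = C$556.2149…
Balance at month 10: C$556.2149… × (1 + 0.0135)^2 = C$571.3341…
Penalty: 10 × 1.5% × C$679.29 = C$101.89…
Final settlement = outstanding balance + penalty = C$571.3341… + C$101.89… = C$673.23

C$673.23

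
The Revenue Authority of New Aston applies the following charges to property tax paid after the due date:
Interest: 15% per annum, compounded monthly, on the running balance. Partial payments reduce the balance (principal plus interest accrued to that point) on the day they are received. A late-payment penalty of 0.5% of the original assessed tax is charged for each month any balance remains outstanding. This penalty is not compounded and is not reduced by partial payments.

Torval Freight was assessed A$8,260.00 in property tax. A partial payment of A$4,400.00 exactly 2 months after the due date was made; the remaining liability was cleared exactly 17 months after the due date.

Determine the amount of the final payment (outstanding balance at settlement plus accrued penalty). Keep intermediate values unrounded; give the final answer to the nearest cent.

A$5,603.09

Monthly rate = 15% ÷ 12 = 1.25%
Balance at month 2: A$8,260.0000 × (1 + 0.0125)^2 = A$8,467.7906…
After A$4,400.00 payment: A$8,467.7906… − A$4,400.00 = A$4,067.7906…
Balance at month 17: A$4,067.7906… × (1 + 0.0125)^15 = A$4,900.9929…
Penalty: 17 × 0.5% × A$8,260.00 = A$702.10
Final settlement = outstanding balance + penalty = A$4,900.9929… + A$702.10 = A$5,603.09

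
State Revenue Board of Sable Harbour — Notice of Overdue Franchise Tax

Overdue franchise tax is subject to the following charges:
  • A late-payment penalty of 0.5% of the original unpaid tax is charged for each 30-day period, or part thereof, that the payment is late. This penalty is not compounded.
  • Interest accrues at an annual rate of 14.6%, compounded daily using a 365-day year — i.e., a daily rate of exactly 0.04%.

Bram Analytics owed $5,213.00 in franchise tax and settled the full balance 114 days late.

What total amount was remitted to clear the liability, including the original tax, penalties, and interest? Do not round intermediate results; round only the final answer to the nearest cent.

Penalty periods: ⌈114/30⌉ = 4; penalty = 4 × 0.5% × $5,213.00 = $104.26
Interest: $5,213.00 × ((1 + 0.0004)^114 − 1) = $5,213.00 × 0.04664612… = $243.1662…
Total = $5,213.00 + $104.2600 + $243.1662… = $5,560.43

$5,560.43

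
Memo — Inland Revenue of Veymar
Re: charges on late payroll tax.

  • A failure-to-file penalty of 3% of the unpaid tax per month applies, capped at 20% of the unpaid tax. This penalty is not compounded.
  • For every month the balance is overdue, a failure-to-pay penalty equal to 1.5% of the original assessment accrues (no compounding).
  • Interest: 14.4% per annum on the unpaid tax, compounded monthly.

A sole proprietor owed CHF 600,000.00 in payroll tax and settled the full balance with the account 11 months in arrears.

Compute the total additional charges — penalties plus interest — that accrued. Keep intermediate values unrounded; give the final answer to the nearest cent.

Failure-to-file: 11 × 3% × CHF 600,000.00 = CHF 198,000.00, capped at 20% × CHF 600,000.00 = CHF 120,000.00
Failure-to-pay penalty = 1.5% × CHF 600,000.00 × 11 mo = CHF 99,000.00
Interest (14.4%/yr ÷ 12 = 1.2%/month): CHF 600,000.00 × ((1 + 0.012)^11 − 1) = CHF 84,127.2475…
Penalties + interest = CHF 219,000.0000 + CHF 84,127.2475… = CHF 303,127.25

CHF 303,127.25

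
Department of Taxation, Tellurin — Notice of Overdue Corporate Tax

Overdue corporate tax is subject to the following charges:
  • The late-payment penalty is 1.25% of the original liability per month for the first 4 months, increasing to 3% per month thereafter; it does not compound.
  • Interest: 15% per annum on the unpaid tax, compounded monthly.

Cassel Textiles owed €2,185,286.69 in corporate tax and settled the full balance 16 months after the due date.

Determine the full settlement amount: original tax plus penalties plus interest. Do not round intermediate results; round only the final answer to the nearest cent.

Penalty, months 1–4: 4 × 1.25% × €2,185,286.69 = €109,264.33…
Penalty, months 5–16: 12 × 3% × €2,185,286.69 = €786,703.21…
Interest (15%/yr ÷ 12 = 1.25%/month): €2,185,286.69 × ((1 + 0.0125)^16 − 1) = €480,521.7019…
Total = €2,185,286.69 + €895,967.5429 + €480,521.7019… = €3,561,775.93

€3,561,775.93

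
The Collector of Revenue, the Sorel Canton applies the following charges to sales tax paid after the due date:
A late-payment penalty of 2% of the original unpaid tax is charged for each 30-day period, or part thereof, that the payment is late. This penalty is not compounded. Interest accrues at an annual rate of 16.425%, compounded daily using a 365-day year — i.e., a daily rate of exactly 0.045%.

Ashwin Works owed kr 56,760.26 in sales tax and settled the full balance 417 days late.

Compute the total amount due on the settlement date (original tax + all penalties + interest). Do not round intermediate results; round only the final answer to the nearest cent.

Penalty periods: ⌈417/30⌉ = 14; penalty = 14 × 2% × kr 56,760.26 = kr 15,892.87…
Interest: kr 56,760.26 × ((1 + 0.00045)^417 − 1) = kr 56,760.26 × 0.20636028… = kr 11,713.0630…
Total = kr 56,760.26 + kr 15,892.8728 + kr 11,713.0630… = kr 84,366.20

kr 84,366.20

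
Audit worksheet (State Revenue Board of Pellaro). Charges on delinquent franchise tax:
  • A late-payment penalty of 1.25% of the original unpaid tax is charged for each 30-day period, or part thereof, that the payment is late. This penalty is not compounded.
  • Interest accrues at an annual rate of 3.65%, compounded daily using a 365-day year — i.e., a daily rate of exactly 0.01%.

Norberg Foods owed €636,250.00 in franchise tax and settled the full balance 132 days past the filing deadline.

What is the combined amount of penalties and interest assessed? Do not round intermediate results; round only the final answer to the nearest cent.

Penalty periods: ⌈132/30⌉ = 5; penalty = 5 × 1.25% × €636,250.00 = €39,765.63…
Interest: €636,250.00 × ((1 + 0.0001)^132 − 1) = €636,250.00 × 0.01328684… = €8,453.7493…
Penalties + interest = €39,765.6250 + €8,453.7493… = €48,219.37

€48,219.37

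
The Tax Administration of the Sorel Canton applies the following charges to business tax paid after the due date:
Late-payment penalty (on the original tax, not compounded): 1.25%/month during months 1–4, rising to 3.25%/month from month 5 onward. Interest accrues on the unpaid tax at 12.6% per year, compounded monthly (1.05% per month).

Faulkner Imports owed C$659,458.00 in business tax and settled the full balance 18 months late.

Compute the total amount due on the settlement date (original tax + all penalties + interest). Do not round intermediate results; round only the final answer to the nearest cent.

Penalty, months 1–4: 4 × 1.25% × C$659,458.00 = C$32,972.90
Penalty, months 5–18: 14 × 3.25% × C$659,458.00 = C$300,053.39
Interest: C$659,458.00 × ((1 + 0.0105)^18 − 1) = C$659,458.00 × 0.2068512… = C$136,409.6690…
Total = C$659,458.00 + C$333,026.2900 + C$136,409.6690… = C$1,128,893.96

C$1,128,893.96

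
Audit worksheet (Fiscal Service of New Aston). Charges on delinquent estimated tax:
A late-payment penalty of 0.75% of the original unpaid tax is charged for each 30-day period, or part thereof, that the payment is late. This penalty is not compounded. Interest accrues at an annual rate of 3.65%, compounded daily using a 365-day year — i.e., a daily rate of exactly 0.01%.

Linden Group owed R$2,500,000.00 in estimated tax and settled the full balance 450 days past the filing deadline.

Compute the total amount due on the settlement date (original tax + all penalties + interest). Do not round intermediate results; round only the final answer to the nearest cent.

R$2,896,313.77

Penalty periods: ⌈450/30⌉ = 15; penalty = 15 × 0.75% × R$2,500,000.00 = R$281,250.00
Interest: R$2,500,000.00 × ((1 + 0.0001)^450 − 1) = R$2,500,000.00 × 0.04602551… = R$115,063.7663…
Total = R$2,500,000.00 + R$281,250.0000 + R$115,063.7663… = R$2,896,313.77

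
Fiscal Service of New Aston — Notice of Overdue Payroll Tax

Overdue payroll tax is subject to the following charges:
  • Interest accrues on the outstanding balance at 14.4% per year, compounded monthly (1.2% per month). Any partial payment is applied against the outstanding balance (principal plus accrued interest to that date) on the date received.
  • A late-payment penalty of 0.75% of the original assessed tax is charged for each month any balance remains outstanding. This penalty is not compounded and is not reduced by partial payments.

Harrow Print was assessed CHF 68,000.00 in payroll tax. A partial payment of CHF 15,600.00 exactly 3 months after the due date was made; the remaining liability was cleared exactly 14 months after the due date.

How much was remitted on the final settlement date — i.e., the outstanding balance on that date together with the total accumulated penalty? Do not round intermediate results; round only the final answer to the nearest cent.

Balance at month 3: CHF 68,000.0000 × (1 + 0.012)^3 = CHF 70,477.4935…
After CHF 15,600.00 payment: CHF 70,477.4935… − CHF 15,600.00 = CHF 54,877.4935…
Balance at month 14: CHF 54,877.4935… × (1 + 0.012)^11 = CHF 62,571.9810…
Penalty: 14 × 0.75% × CHF 68,000.00 = CHF 7,140.00
Final settlement = outstanding balance + penalty = CHF 62,571.9810… + CHF 7,140.00 = CHF 69,711.98

CHF 69,711.98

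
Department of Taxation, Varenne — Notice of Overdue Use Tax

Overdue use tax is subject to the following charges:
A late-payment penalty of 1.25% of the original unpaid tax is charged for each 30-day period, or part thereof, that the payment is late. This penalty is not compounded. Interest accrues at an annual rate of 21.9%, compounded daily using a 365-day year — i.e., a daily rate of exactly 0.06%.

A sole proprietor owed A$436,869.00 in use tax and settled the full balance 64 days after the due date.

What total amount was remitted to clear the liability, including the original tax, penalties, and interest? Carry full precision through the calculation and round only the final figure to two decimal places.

Penalty periods: ⌈64/30⌉ = 3; penalty = 3 × 1.25% × A$436,869.00 = A$16,382.59…
Interest: A$436,869.00 × ((1 + 0.0006)^64 − 1) = A$436,869.00 × 0.03913484… = A$17,096.7994…
Total = A$436,869.00 + A$16,382.5875 + A$17,096.7994… = A$470,348.39

A$470,348.39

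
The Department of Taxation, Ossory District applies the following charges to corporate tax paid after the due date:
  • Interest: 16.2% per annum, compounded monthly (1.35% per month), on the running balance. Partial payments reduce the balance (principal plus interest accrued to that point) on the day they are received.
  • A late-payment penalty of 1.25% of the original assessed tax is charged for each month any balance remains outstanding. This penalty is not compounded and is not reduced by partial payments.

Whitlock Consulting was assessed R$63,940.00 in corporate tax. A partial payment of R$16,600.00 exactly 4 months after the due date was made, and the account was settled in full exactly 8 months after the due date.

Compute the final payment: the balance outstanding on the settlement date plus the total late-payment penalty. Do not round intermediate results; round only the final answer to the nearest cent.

R$60,060.05

Balance at month 4: R$63,940.0000 × (1 + 0.0135)^4 = R$67,463.3098…
After R$16,600.00 payment: R$67,463.3098… − R$16,600.00 = R$50,863.3098…
Balance at month 8: R$50,863.3098… × (1 + 0.0135)^4 = R$53,666.0498…
Penalty: 8 × 1.25% × R$63,940.00 = R$6,394.00
Final settlement = outstanding balance + penalty = R$53,666.0498… + R$6,394.00 = R$60,060.05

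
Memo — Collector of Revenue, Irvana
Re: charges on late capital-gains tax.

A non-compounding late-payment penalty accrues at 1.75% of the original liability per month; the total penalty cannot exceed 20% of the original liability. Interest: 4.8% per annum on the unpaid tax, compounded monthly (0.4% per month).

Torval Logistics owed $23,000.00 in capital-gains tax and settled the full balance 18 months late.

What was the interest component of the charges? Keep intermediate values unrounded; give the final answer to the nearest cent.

$1,713.52

Interest: $23,000.00 × ((1 + 0.004)^18 − 1) = $23,000.00 × 0.0745010… = $1,713.5234…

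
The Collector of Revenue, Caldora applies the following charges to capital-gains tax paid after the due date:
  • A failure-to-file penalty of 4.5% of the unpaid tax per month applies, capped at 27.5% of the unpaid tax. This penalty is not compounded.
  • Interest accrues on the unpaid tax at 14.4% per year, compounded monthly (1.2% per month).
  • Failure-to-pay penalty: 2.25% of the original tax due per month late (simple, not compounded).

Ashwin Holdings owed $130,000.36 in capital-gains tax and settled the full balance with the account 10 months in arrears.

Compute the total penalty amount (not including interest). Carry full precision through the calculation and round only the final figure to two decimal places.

Failure-to-file: 10 × 4.5% × $130,000.36 = $58,500.16…, capped at 27.5% × $130,000.36 = $35,750.10…
Failure-to-pay penalty: 10 × 2.25% × $130,000.36 = $29,250.08…
Total penalty = $35,750.10… + $29,250.08… = $65,000.18

$65,000.18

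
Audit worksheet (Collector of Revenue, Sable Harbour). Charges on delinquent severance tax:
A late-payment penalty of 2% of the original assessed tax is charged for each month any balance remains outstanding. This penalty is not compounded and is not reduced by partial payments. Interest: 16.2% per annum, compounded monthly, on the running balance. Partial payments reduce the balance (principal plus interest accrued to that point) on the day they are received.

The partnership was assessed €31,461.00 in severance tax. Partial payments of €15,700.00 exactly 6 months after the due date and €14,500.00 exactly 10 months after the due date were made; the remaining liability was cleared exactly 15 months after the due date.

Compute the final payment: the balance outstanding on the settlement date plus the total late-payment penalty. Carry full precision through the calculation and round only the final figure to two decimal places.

€14,689.48

Monthly rate = 16.2% ÷ 12 = 1.35%
Balance at month 6: €31,461.0000 × (1 + 0.0135)^6 = €34,096.9114…
After €15,700.00 payment: €34,096.9114… − €15,700.00 = €18,396.9114…
Balance at month 10: €18,396.9114… × (1 + 0.0135)^4 = €19,410.6433…
After €14,500.00 payment: €19,410.6433… − €14,500.00 = €4,910.6433…
Balance at month 15: €4,910.6433… × (1 + 0.0135)^5 = €5,251.1830…
Penalty: 15 × 2% × €31,461.00 = €9,438.30
Final settlement = outstanding balance + penalty = €5,251.1830… + €9,438.30 = €14,689.48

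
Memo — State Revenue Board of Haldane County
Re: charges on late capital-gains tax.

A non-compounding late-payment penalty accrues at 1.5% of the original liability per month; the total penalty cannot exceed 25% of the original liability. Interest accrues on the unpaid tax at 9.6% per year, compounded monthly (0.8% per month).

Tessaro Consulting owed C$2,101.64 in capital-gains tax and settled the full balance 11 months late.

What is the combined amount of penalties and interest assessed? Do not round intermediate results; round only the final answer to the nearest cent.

Penalty: 11 × 1.5% × C$2,101.64 = C$346.77… (below the 25% cap of C$525.41)
Interest: C$2,101.64 × ((1 + 0.008)^11 − 1) = C$2,101.64 × 0.0916058… = C$192.5225…
Penalties + interest = C$346.7706 + C$192.5225… = C$539.29

C$539.29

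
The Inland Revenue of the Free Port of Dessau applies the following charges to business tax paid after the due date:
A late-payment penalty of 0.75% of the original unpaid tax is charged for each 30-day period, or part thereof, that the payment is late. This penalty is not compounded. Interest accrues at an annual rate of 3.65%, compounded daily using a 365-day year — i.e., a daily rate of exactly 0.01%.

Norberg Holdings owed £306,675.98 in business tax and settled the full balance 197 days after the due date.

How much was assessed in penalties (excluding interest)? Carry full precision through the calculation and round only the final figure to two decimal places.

Penalty periods: ⌈197/30⌉ = 7; penalty = 7 × 0.75% × £306,675.98 = £16,100.49…

£16,100.49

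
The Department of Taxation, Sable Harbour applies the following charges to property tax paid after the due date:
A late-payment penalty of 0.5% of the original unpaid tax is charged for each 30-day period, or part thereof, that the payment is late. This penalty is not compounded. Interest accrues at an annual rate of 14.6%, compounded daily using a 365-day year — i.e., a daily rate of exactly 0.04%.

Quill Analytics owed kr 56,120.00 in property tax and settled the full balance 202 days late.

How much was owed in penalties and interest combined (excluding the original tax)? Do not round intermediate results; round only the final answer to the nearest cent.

kr 6,685.94

Penalty periods: ⌈202/30⌉ = 7; penalty = 7 × 0.5% × kr 56,120.00 = kr 1,964.20
Interest: kr 56,120.00 × ((1 + 0.0004)^202 − 1) = kr 56,120.00 × 0.08413653… = kr 4,721.7420…
Penalties + interest = kr 1,964.2000 + kr 4,721.7420… = kr 6,685.94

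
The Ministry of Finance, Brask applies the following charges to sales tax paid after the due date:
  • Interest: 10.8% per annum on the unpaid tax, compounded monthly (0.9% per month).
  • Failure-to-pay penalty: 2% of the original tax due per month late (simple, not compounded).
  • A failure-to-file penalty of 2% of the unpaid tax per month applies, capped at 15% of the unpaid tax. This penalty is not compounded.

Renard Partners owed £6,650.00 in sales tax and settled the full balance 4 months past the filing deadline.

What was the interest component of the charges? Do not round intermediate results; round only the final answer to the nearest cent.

Interest: £6,650.00 × ((1 + 0.009)^4 − 1) = £6,650.00 × 0.0364889… = £242.6513…

£242.65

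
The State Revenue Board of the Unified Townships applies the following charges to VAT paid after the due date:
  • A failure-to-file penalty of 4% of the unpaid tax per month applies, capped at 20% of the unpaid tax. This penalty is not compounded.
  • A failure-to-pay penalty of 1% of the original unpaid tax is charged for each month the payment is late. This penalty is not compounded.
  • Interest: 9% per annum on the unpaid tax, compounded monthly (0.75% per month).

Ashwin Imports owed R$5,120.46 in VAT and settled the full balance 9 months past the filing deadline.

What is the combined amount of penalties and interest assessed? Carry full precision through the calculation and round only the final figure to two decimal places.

R$1,841.12

Failure-to-file: 9 × 4% × R$5,120.46 = R$1,843.37…, capped at 20% × R$5,120.46 = R$1,024.09…
Failure-to-pay penalty = 1% × R$5,120.46 × 9 mo = R$460.84…
Interest: R$5,120.46 × ((1 + 0.0075)^9 − 1) = R$5,120.46 × 0.0695608… = R$356.1835…
Penalties + interest = R$1,484.9334 + R$356.1835… = R$1,841.12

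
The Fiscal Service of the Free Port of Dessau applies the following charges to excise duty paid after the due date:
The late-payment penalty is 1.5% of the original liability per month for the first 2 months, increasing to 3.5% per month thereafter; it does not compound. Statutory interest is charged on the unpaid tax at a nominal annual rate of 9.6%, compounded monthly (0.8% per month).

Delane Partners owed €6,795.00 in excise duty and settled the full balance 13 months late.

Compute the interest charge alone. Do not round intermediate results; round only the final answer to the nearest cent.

Interest: €6,795.00 × ((1 + 0.008)^13 − 1) = €6,795.00 × 0.1091414… = €741.6158…

€741.62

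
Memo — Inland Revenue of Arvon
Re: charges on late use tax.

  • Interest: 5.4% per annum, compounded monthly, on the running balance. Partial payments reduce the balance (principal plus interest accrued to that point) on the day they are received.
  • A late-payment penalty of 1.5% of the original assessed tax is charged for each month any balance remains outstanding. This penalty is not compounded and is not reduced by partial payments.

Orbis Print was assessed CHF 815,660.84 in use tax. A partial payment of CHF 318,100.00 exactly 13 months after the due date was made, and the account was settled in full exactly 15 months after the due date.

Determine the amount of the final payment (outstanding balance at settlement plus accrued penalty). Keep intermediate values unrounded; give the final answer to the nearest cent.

Monthly rate = 5.4% ÷ 12 = 0.45%
Balance at month 13: CHF 815,660.8400 × (1 + 0.0045)^13 = CHF 864,686.8341…
After CHF 318,100.00 payment: CHF 864,686.8341… − CHF 318,100.00 = CHF 546,586.8341…
Balance at month 15: CHF 546,586.8341… × (1 + 0.0045)^2 = CHF 551,517.1840…
Penalty: 15 × 1.5% × CHF 815,660.84 = CHF 183,523.69…
Final settlement = outstanding balance + penalty = CHF 551,517.1840… + CHF 183,523.69… = CHF 735,040.87

CHF 735,040.87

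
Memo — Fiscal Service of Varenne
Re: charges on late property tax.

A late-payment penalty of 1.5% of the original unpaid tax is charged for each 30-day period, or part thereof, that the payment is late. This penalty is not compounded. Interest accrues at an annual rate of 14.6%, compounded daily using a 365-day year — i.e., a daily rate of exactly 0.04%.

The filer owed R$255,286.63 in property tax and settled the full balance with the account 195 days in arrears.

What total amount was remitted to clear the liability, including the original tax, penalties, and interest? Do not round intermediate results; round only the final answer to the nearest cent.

Penalty periods: ⌈195/30⌉ = 7; penalty = 7 × 1.5% × R$255,286.63 = R$26,805.10…
Interest: R$255,286.63 × ((1 + 0.0004)^195 − 1) = R$255,286.63 × 0.08110580… = R$20,705.2258…
Total = R$255,286.63 + R$26,805.0962… + R$20,705.2258… = R$302,796.95

R$302,796.95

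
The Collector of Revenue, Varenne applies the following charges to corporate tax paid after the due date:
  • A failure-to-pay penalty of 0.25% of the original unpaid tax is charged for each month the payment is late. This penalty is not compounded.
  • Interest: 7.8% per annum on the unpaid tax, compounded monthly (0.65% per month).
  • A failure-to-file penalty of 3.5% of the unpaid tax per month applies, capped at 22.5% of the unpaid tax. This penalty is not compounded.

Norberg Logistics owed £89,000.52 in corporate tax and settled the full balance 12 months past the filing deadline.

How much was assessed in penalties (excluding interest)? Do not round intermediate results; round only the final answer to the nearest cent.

£22,695.13

Failure-to-file: 12 × 3.5% × £89,000.52 = £37,380.22…, capped at 22.5% × £89,000.52 = £20,025.12…
Failure-to-pay penalty: 12 × 0.25% × £89,000.52 = £2,670.02…
Total penalty = £20,025.12… + £2,670.02… = £22,695.13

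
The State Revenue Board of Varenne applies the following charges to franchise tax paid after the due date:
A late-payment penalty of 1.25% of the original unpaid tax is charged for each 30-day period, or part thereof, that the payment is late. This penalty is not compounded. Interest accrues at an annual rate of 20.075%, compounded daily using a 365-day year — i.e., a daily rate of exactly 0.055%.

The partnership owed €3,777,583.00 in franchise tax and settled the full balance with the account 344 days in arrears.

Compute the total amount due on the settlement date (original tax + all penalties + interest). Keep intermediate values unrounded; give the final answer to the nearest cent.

Penalty periods: ⌈344/30⌉ = 12; penalty = 12 × 1.25% × €3,777,583.00 = €566,637.45
Interest: €3,777,583.00 × ((1 + 0.00055)^344 − 1) = €3,777,583.00 × 0.20821974… = €786,567.3598…
Total = €3,777,583.00 + €566,637.4500 + €786,567.3598… = €5,130,787.81

€5,130,787.81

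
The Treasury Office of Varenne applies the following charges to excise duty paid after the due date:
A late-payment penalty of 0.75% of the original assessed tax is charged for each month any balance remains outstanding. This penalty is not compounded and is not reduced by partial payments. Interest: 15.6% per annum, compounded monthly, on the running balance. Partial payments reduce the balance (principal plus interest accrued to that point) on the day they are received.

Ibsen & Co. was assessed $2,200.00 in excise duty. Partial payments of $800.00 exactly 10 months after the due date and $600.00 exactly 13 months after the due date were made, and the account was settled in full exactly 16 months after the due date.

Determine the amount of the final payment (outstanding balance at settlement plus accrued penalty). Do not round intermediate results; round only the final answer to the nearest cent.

$1,480.87

Monthly rate = 15.6% ÷ 12 = 1.3%
Balance at month 10: $2,200.0000 × (1 + 0.013)^10 = $2,503.3244…
After $800.00 payment: $2,503.3244… − $800.00 = $1,703.3244…
Balance at month 13: $1,703.3244… × (1 + 0.013)^3 = $1,770.6214…
After $600.00 payment: $1,770.6214… − $600.00 = $1,170.6214…
Balance at month 16: $1,170.6214… × (1 + 0.013)^3 = $1,216.8717…
Penalty: 16 × 0.75% × $2,200.00 = $264.00
Final settlement = outstanding balance + penalty = $1,216.8717… + $264.00 = $1,480.87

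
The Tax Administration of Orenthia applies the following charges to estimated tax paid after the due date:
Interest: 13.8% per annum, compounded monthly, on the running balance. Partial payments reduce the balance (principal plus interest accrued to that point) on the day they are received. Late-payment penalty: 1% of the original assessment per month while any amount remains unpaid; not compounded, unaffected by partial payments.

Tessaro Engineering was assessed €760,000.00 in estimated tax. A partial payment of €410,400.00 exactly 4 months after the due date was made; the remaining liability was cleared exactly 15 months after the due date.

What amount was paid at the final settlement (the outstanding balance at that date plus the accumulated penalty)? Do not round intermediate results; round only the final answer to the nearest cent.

€550,791.94

Monthly rate = 13.8% ÷ 12 = 1.15%
Balance at month 4: €760,000.0000 × (1 + 0.0115)^4 = €795,567.6968…
After €410,400.00 payment: €795,567.6968… − €410,400.00 = €385,167.6968…
Balance at month 15: €385,167.6968… × (1 + 0.0115)^11 = €436,791.9389…
Penalty: 15 × 1% × €760,000.00 = €114,000.00
Final settlement = outstanding balance + penalty = €436,791.9389… + €114,000.00 = €550,791.94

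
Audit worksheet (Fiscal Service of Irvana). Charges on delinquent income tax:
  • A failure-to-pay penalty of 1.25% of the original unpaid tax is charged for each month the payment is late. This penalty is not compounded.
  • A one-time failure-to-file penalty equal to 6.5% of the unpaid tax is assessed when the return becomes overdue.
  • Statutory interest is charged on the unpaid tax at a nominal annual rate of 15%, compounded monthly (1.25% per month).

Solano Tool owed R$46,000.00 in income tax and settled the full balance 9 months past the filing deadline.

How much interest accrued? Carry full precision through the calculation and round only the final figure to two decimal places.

R$5,441.44

Interest: R$46,000.00 × ((1 + 0.0125)^9 − 1) = R$46,000.00 × 0.1182922… = R$5,441.4402…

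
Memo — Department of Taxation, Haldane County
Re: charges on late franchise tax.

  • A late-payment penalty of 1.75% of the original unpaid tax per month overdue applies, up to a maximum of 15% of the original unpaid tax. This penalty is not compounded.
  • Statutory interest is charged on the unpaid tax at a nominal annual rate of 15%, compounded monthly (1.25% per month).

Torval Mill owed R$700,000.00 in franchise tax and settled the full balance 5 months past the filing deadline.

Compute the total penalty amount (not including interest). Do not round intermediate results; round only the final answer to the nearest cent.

R$61,250.00

Penalty: 5 × 1.75% × R$700,000.00 = R$61,250.00 (below the 15% cap of R$105,000.00)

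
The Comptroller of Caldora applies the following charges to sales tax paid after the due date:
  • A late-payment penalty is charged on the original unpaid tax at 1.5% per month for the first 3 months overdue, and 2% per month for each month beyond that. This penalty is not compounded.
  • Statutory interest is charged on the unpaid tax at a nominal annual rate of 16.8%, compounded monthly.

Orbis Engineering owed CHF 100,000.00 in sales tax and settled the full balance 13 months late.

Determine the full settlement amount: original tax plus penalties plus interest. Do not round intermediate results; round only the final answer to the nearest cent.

CHF 144,310.10

Penalty, months 1–3: 3 × 1.5% × CHF 100,000.00 = CHF 4,500.00
Penalty, months 4–13: 10 × 2% × CHF 100,000.00 = CHF 20,000.00
Interest (16.8%/yr ÷ 12 = 1.4%/month): CHF 100,000.00 × ((1 + 0.014)^13 − 1) = CHF 19,810.0957…
Total = CHF 100,000.00 + CHF 24,500.0000 + CHF 19,810.0957… = CHF 144,310.10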